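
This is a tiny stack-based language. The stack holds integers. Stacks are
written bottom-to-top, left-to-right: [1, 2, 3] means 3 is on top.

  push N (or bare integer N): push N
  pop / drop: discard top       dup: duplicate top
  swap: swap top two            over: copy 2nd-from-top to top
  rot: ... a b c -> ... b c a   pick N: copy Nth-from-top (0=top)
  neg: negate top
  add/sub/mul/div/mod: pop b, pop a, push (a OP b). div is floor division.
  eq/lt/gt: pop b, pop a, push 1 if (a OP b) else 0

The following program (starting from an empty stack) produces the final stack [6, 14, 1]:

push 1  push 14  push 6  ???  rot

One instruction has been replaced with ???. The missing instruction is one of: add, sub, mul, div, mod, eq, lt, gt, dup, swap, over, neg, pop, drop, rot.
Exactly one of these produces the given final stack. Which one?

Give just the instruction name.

Stack before ???: [1, 14, 6]
Stack after ???:  [1, 6, 14]
The instruction that transforms [1, 14, 6] -> [1, 6, 14] is: swap

Answer: swap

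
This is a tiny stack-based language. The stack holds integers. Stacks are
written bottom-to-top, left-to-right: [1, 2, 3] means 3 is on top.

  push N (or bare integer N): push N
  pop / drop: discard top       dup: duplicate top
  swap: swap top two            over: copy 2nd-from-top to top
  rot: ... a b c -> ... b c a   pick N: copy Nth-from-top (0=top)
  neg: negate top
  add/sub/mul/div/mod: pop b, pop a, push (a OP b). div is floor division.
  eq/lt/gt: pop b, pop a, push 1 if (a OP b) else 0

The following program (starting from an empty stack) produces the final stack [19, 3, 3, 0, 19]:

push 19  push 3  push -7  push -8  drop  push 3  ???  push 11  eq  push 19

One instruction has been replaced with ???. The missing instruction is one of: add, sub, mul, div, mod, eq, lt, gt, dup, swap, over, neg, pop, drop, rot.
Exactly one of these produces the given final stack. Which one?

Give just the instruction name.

Stack before ???: [19, 3, -7, 3]
Stack after ???:  [19, 3, 3, -7]
The instruction that transforms [19, 3, -7, 3] -> [19, 3, 3, -7] is: swap

Answer: swap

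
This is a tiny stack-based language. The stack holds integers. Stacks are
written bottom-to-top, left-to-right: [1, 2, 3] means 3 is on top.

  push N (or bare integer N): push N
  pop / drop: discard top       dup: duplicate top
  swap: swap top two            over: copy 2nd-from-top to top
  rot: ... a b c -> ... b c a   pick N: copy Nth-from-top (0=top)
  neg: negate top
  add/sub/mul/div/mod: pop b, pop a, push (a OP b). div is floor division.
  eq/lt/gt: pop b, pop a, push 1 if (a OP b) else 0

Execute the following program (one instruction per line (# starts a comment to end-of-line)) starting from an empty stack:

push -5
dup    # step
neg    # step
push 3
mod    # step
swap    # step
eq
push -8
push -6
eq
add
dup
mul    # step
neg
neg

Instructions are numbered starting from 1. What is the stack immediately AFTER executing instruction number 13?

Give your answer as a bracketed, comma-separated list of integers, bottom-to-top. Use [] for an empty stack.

Step 1 ('push -5'): [-5]
Step 2 ('dup'): [-5, -5]
Step 3 ('neg'): [-5, 5]
Step 4 ('push 3'): [-5, 5, 3]
Step 5 ('mod'): [-5, 2]
Step 6 ('swap'): [2, -5]
Step 7 ('eq'): [0]
Step 8 ('push -8'): [0, -8]
Step 9 ('push -6'): [0, -8, -6]
Step 10 ('eq'): [0, 0]
Step 11 ('add'): [0]
Step 12 ('dup'): [0, 0]
Step 13 ('mul'): [0]

Answer: [0]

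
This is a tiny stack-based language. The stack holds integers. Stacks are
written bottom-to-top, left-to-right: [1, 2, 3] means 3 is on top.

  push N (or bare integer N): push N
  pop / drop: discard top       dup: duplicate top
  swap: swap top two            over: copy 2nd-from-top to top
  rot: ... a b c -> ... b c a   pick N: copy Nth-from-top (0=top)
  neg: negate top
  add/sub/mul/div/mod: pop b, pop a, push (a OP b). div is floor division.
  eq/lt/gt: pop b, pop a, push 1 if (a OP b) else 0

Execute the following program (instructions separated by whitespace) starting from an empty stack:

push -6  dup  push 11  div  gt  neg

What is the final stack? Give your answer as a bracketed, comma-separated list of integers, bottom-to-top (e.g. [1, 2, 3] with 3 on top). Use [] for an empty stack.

After 'push -6': [-6]
After 'dup': [-6, -6]
After 'push 11': [-6, -6, 11]
After 'div': [-6, -1]
After 'gt': [0]
After 'neg': [0]

Answer: [0]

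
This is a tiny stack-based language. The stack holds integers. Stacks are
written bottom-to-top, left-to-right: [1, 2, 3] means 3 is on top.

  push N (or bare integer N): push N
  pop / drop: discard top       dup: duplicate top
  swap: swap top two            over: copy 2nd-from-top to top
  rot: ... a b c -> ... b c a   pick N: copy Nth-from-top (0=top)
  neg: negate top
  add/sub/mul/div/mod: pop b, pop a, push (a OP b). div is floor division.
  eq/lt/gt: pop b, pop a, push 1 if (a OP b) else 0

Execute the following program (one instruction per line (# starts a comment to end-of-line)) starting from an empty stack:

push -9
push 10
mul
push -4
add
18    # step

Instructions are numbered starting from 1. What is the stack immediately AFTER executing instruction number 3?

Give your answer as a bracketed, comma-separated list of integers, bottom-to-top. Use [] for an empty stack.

Step 1 ('push -9'): [-9]
Step 2 ('push 10'): [-9, 10]
Step 3 ('mul'): [-90]

Answer: [-90]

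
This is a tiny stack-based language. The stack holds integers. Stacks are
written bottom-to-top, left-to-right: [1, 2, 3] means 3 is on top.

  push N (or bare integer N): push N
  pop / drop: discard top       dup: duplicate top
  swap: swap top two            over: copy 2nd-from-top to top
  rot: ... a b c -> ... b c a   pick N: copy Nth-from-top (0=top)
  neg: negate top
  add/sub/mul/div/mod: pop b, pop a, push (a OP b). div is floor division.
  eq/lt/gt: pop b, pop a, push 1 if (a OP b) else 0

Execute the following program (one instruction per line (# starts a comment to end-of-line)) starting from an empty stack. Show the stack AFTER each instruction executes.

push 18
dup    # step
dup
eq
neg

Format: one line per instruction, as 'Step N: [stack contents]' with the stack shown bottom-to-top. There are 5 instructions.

Step 1: [18]
Step 2: [18, 18]
Step 3: [18, 18, 18]
Step 4: [18, 1]
Step 5: [18, -1]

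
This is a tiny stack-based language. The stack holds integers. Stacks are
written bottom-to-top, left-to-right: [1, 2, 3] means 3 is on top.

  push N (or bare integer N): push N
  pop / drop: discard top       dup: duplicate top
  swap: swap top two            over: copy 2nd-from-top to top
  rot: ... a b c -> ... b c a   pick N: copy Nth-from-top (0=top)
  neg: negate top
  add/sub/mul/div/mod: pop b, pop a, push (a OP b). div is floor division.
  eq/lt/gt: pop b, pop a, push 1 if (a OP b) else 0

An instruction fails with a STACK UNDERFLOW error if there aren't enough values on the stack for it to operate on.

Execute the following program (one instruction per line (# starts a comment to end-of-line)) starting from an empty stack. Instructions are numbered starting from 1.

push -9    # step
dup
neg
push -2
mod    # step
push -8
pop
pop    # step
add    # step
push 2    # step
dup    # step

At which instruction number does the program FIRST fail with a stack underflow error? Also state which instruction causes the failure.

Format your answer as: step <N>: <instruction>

Step 1 ('push -9'): stack = [-9], depth = 1
Step 2 ('dup'): stack = [-9, -9], depth = 2
Step 3 ('neg'): stack = [-9, 9], depth = 2
Step 4 ('push -2'): stack = [-9, 9, -2], depth = 3
Step 5 ('mod'): stack = [-9, -1], depth = 2
Step 6 ('push -8'): stack = [-9, -1, -8], depth = 3
Step 7 ('pop'): stack = [-9, -1], depth = 2
Step 8 ('pop'): stack = [-9], depth = 1
Step 9 ('add'): needs 2 value(s) but depth is 1 — STACK UNDERFLOW

Answer: step 9: add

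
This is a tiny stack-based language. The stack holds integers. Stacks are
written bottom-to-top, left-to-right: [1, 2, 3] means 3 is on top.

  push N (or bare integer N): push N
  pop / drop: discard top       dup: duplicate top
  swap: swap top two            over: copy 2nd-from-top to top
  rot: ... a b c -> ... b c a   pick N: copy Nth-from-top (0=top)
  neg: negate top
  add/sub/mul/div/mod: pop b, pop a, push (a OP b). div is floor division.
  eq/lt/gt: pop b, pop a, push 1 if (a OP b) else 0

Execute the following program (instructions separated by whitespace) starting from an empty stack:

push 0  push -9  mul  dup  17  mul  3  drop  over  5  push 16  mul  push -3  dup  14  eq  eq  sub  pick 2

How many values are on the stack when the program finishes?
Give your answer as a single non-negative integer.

After 'push 0': stack = [0] (depth 1)
After 'push -9': stack = [0, -9] (depth 2)
After 'mul': stack = [0] (depth 1)
After 'dup': stack = [0, 0] (depth 2)
After 'push 17': stack = [0, 0, 17] (depth 3)
After 'mul': stack = [0, 0] (depth 2)
After 'push 3': stack = [0, 0, 3] (depth 3)
After 'drop': stack = [0, 0] (depth 2)
After 'over': stack = [0, 0, 0] (depth 3)
After 'push 5': stack = [0, 0, 0, 5] (depth 4)
After 'push 16': stack = [0, 0, 0, 5, 16] (depth 5)
After 'mul': stack = [0, 0, 0, 80] (depth 4)
After 'push -3': stack = [0, 0, 0, 80, -3] (depth 5)
After 'dup': stack = [0, 0, 0, 80, -3, -3] (depth 6)
After 'push 14': stack = [0, 0, 0, 80, -3, -3, 14] (depth 7)
After 'eq': stack = [0, 0, 0, 80, -3, 0] (depth 6)
After 'eq': stack = [0, 0, 0, 80, 0] (depth 5)
After 'sub': stack = [0, 0, 0, 80] (depth 4)
After 'pick 2': stack = [0, 0, 0, 80, 0] (depth 5)

Answer: 5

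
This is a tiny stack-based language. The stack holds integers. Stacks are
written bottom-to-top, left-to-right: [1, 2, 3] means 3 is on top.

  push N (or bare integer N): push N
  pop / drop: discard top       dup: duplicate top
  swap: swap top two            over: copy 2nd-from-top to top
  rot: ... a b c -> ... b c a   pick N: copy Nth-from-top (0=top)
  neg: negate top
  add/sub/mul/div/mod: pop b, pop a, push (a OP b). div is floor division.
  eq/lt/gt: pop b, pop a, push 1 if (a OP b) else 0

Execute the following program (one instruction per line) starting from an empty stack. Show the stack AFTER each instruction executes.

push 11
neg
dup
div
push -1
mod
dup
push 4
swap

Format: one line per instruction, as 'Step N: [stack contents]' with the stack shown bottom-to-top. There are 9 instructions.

Step 1: [11]
Step 2: [-11]
Step 3: [-11, -11]
Step 4: [1]
Step 5: [1, -1]
Step 6: [0]
Step 7: [0, 0]
Step 8: [0, 0, 4]
Step 9: [0, 4, 0]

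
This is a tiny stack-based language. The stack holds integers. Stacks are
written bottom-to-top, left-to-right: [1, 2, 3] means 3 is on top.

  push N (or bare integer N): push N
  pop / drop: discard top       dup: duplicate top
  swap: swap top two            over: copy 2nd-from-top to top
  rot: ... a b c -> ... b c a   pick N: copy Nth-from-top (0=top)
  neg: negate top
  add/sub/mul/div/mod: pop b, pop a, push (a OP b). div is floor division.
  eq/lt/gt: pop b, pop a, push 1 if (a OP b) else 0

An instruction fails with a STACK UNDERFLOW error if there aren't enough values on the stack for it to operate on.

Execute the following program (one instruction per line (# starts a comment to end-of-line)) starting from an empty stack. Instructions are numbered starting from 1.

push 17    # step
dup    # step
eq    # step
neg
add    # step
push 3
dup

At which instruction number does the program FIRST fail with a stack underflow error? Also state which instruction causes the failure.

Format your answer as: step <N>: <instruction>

Step 1 ('push 17'): stack = [17], depth = 1
Step 2 ('dup'): stack = [17, 17], depth = 2
Step 3 ('eq'): stack = [1], depth = 1
Step 4 ('neg'): stack = [-1], depth = 1
Step 5 ('add'): needs 2 value(s) but depth is 1 — STACK UNDERFLOW

Answer: step 5: add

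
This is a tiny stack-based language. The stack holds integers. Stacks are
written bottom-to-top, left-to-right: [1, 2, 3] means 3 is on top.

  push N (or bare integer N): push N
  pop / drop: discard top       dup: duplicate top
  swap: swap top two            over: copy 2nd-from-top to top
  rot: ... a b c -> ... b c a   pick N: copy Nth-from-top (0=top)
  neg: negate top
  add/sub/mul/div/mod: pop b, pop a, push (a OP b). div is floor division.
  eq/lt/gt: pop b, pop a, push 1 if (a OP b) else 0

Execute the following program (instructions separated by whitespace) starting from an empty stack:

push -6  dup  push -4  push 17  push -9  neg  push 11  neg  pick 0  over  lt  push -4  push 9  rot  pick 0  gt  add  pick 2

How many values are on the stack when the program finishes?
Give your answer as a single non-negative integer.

Answer: 9

Derivation:
After 'push -6': stack = [-6] (depth 1)
After 'dup': stack = [-6, -6] (depth 2)
After 'push -4': stack = [-6, -6, -4] (depth 3)
After 'push 17': stack = [-6, -6, -4, 17] (depth 4)
After 'push -9': stack = [-6, -6, -4, 17, -9] (depth 5)
After 'neg': stack = [-6, -6, -4, 17, 9] (depth 5)
After 'push 11': stack = [-6, -6, -4, 17, 9, 11] (depth 6)
After 'neg': stack = [-6, -6, -4, 17, 9, -11] (depth 6)
After 'pick 0': stack = [-6, -6, -4, 17, 9, -11, -11] (depth 7)
After 'over': stack = [-6, -6, -4, 17, 9, -11, -11, -11] (depth 8)
After 'lt': stack = [-6, -6, -4, 17, 9, -11, 0] (depth 7)
After 'push -4': stack = [-6, -6, -4, 17, 9, -11, 0, -4] (depth 8)
After 'push 9': stack = [-6, -6, -4, 17, 9, -11, 0, -4, 9] (depth 9)
After 'rot': stack = [-6, -6, -4, 17, 9, -11, -4, 9, 0] (depth 9)
After 'pick 0': stack = [-6, -6, -4, 17, 9, -11, -4, 9, 0, 0] (depth 10)
After 'gt': stack = [-6, -6, -4, 17, 9, -11, -4, 9, 0] (depth 9)
After 'add': stack = [-6, -6, -4, 17, 9, -11, -4, 9] (depth 8)
After 'pick 2': stack = [-6, -6, -4, 17, 9, -11, -4, 9, -11] (depth 9)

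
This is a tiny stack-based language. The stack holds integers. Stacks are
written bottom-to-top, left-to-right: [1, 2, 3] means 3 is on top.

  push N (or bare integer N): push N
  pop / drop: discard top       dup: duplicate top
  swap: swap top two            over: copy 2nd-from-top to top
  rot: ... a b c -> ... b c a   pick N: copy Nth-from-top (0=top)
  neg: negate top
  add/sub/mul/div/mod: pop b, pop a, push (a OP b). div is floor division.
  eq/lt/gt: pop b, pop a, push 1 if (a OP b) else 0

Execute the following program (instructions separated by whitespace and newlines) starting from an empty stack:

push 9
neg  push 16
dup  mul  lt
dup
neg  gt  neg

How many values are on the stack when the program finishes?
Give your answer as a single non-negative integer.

Answer: 1

Derivation:
After 'push 9': stack = [9] (depth 1)
After 'neg': stack = [-9] (depth 1)
After 'push 16': stack = [-9, 16] (depth 2)
After 'dup': stack = [-9, 16, 16] (depth 3)
After 'mul': stack = [-9, 256] (depth 2)
After 'lt': stack = [1] (depth 1)
After 'dup': stack = [1, 1] (depth 2)
After 'neg': stack = [1, -1] (depth 2)
After 'gt': stack = [1] (depth 1)
After 'neg': stack = [-1] (depth 1)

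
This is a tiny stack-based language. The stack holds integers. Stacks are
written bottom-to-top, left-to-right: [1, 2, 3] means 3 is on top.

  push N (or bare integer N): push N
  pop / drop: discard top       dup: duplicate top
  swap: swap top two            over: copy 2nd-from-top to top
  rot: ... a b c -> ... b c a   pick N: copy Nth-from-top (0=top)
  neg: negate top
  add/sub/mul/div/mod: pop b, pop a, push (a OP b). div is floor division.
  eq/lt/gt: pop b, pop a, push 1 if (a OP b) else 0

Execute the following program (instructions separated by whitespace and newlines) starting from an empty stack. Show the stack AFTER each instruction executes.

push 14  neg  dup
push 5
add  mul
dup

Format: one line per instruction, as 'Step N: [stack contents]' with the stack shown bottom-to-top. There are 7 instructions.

Step 1: [14]
Step 2: [-14]
Step 3: [-14, -14]
Step 4: [-14, -14, 5]
Step 5: [-14, -9]
Step 6: [126]
Step 7: [126, 126]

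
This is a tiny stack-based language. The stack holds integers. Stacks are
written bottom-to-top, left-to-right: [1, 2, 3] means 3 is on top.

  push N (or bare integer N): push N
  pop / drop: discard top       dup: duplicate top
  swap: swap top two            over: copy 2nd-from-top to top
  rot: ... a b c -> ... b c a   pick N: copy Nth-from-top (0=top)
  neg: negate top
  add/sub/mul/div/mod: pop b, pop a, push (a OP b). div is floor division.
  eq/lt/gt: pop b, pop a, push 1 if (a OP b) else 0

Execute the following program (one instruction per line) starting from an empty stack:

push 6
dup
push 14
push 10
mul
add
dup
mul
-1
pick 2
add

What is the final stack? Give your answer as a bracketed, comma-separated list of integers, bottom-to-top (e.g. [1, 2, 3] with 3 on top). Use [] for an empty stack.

Answer: [6, 21316, 5]

Derivation:
After 'push 6': [6]
After 'dup': [6, 6]
After 'push 14': [6, 6, 14]
After 'push 10': [6, 6, 14, 10]
After 'mul': [6, 6, 140]
After 'add': [6, 146]
After 'dup': [6, 146, 146]
After 'mul': [6, 21316]
After 'push -1': [6, 21316, -1]
After 'pick 2': [6, 21316, -1, 6]
After 'add': [6, 21316, 5]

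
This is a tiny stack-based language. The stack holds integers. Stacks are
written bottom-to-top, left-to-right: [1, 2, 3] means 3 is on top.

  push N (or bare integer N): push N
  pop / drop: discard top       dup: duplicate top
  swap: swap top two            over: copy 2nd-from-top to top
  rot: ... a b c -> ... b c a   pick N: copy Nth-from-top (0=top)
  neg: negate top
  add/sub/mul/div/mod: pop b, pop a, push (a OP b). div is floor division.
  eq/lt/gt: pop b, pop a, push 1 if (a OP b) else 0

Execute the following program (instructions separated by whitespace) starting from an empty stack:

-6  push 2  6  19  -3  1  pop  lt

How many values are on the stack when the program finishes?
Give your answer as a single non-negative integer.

Answer: 4

Derivation:
After 'push -6': stack = [-6] (depth 1)
After 'push 2': stack = [-6, 2] (depth 2)
After 'push 6': stack = [-6, 2, 6] (depth 3)
After 'push 19': stack = [-6, 2, 6, 19] (depth 4)
After 'push -3': stack = [-6, 2, 6, 19, -3] (depth 5)
After 'push 1': stack = [-6, 2, 6, 19, -3, 1] (depth 6)
After 'pop': stack = [-6, 2, 6, 19, -3] (depth 5)
After 'lt': stack = [-6, 2, 6, 0] (depth 4)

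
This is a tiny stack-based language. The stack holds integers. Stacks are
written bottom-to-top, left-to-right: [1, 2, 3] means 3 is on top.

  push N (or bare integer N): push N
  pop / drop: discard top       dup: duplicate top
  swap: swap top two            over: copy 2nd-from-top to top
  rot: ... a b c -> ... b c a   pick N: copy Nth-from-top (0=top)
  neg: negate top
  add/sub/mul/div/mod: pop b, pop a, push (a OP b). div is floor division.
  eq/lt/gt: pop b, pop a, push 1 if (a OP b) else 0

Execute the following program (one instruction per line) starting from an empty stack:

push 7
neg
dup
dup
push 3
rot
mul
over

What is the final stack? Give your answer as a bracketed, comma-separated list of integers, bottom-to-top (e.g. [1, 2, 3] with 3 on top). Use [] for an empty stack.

After 'push 7': [7]
After 'neg': [-7]
After 'dup': [-7, -7]
After 'dup': [-7, -7, -7]
After 'push 3': [-7, -7, -7, 3]
After 'rot': [-7, -7, 3, -7]
After 'mul': [-7, -7, -21]
After 'over': [-7, -7, -21, -7]

Answer: [-7, -7, -21, -7]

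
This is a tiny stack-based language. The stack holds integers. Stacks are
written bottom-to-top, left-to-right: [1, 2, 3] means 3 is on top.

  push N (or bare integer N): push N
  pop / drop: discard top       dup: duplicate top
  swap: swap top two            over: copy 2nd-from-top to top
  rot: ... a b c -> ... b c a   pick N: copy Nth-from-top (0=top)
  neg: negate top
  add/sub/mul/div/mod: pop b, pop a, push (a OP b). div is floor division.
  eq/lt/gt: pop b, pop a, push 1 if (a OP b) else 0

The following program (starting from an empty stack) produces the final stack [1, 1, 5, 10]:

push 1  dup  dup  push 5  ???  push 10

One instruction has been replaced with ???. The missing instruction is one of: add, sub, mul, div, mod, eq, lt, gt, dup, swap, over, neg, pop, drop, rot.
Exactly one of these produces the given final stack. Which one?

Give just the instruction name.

Stack before ???: [1, 1, 1, 5]
Stack after ???:  [1, 1, 5]
The instruction that transforms [1, 1, 1, 5] -> [1, 1, 5] is: mul

Answer: mul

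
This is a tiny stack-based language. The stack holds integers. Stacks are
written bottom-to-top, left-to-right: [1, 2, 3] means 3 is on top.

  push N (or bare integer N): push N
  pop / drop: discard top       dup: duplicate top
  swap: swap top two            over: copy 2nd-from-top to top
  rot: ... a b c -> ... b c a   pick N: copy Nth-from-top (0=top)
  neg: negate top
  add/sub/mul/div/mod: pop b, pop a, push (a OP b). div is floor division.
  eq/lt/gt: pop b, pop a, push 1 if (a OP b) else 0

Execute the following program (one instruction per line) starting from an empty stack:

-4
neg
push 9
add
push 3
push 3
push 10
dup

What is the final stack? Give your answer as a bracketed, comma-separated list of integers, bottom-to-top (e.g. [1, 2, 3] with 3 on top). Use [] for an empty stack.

Answer: [13, 3, 3, 10, 10]

Derivation:
After 'push -4': [-4]
After 'neg': [4]
After 'push 9': [4, 9]
After 'add': [13]
After 'push 3': [13, 3]
After 'push 3': [13, 3, 3]
After 'push 10': [13, 3, 3, 10]
After 'dup': [13, 3, 3, 10, 10]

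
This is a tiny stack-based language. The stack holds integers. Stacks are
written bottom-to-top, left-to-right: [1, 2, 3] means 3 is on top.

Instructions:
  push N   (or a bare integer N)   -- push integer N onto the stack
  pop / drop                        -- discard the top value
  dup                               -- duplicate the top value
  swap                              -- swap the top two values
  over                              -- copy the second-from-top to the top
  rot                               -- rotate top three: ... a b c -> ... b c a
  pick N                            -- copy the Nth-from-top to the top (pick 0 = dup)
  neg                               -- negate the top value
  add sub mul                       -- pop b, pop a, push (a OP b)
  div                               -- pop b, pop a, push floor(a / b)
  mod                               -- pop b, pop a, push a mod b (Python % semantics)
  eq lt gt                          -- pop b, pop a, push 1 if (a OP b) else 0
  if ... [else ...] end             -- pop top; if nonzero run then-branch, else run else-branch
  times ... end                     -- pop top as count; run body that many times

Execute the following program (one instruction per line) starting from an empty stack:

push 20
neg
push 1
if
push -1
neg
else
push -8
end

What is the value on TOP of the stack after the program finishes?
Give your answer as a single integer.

After 'push 20': [20]
After 'neg': [-20]
After 'push 1': [-20, 1]
After 'if': [-20]
After 'push -1': [-20, -1]
After 'neg': [-20, 1]

Answer: 1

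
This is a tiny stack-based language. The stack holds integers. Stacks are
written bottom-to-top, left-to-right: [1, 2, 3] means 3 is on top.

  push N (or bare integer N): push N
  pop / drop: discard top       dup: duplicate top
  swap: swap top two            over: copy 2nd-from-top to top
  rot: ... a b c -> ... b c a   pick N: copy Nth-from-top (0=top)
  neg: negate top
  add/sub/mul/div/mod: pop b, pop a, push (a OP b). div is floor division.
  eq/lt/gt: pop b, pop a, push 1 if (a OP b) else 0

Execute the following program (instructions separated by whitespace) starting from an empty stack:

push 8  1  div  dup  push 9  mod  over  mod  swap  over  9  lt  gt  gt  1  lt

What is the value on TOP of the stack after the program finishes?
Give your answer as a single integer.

After 'push 8': [8]
After 'push 1': [8, 1]
After 'div': [8]
After 'dup': [8, 8]
After 'push 9': [8, 8, 9]
After 'mod': [8, 8]
After 'over': [8, 8, 8]
After 'mod': [8, 0]
After 'swap': [0, 8]
After 'over': [0, 8, 0]
After 'push 9': [0, 8, 0, 9]
After 'lt': [0, 8, 1]
After 'gt': [0, 1]
After 'gt': [0]
After 'push 1': [0, 1]
After 'lt': [1]

Answer: 1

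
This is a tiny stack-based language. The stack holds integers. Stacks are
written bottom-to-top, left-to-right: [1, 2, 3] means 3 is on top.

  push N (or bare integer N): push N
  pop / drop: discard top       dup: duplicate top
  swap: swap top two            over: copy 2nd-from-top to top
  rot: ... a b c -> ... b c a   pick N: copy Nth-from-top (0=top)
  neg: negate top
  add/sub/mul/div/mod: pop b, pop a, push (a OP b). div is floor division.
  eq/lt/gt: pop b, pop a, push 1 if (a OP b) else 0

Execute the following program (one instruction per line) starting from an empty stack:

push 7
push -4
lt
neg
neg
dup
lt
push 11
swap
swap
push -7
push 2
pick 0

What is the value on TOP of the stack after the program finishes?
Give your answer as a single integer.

Answer: 2

Derivation:
After 'push 7': [7]
After 'push -4': [7, -4]
After 'lt': [0]
After 'neg': [0]
After 'neg': [0]
After 'dup': [0, 0]
After 'lt': [0]
After 'push 11': [0, 11]
After 'swap': [11, 0]
After 'swap': [0, 11]
After 'push -7': [0, 11, -7]
After 'push 2': [0, 11, -7, 2]
After 'pick 0': [0, 11, -7, 2, 2]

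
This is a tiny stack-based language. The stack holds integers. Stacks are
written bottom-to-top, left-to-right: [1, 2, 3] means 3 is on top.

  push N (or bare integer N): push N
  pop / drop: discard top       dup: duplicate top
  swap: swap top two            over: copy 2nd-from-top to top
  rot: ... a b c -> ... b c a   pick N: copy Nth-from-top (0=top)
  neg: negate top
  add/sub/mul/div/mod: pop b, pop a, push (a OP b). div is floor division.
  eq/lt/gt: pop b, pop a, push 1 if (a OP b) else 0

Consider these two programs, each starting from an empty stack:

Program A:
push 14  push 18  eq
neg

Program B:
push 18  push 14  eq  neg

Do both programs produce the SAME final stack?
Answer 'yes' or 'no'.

Program A trace:
  After 'push 14': [14]
  After 'push 18': [14, 18]
  After 'eq': [0]
  After 'neg': [0]
Program A final stack: [0]

Program B trace:
  After 'push 18': [18]
  After 'push 14': [18, 14]
  After 'eq': [0]
  After 'neg': [0]
Program B final stack: [0]
Same: yes

Answer: yes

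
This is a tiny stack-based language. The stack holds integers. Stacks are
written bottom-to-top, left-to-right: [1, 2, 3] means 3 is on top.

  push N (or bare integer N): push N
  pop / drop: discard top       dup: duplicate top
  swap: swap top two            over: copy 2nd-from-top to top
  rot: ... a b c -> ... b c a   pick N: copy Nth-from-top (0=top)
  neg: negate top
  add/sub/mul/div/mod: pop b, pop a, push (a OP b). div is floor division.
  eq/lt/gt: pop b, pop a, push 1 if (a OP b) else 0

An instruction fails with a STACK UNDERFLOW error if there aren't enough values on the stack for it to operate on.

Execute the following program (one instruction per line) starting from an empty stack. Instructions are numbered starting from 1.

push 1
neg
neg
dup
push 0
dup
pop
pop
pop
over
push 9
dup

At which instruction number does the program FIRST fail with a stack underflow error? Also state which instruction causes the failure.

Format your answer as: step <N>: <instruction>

Step 1 ('push 1'): stack = [1], depth = 1
Step 2 ('neg'): stack = [-1], depth = 1
Step 3 ('neg'): stack = [1], depth = 1
Step 4 ('dup'): stack = [1, 1], depth = 2
Step 5 ('push 0'): stack = [1, 1, 0], depth = 3
Step 6 ('dup'): stack = [1, 1, 0, 0], depth = 4
Step 7 ('pop'): stack = [1, 1, 0], depth = 3
Step 8 ('pop'): stack = [1, 1], depth = 2
Step 9 ('pop'): stack = [1], depth = 1
Step 10 ('over'): needs 2 value(s) but depth is 1 — STACK UNDERFLOW

Answer: step 10: over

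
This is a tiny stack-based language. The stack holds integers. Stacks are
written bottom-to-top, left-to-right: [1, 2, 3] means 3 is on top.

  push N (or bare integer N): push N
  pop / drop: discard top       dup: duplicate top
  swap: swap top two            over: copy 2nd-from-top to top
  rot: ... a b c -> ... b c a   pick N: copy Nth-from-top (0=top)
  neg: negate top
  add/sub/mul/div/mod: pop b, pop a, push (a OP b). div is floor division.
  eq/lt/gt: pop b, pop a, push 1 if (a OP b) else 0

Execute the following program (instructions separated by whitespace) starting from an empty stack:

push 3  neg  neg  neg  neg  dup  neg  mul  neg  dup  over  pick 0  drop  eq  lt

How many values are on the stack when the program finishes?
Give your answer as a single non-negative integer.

Answer: 1

Derivation:
After 'push 3': stack = [3] (depth 1)
After 'neg': stack = [-3] (depth 1)
After 'neg': stack = [3] (depth 1)
After 'neg': stack = [-3] (depth 1)
After 'neg': stack = [3] (depth 1)
After 'dup': stack = [3, 3] (depth 2)
After 'neg': stack = [3, -3] (depth 2)
After 'mul': stack = [-9] (depth 1)
After 'neg': stack = [9] (depth 1)
After 'dup': stack = [9, 9] (depth 2)
After 'over': stack = [9, 9, 9] (depth 3)
After 'pick 0': stack = [9, 9, 9, 9] (depth 4)
After 'drop': stack = [9, 9, 9] (depth 3)
After 'eq': stack = [9, 1] (depth 2)
After 'lt': stack = [0] (depth 1)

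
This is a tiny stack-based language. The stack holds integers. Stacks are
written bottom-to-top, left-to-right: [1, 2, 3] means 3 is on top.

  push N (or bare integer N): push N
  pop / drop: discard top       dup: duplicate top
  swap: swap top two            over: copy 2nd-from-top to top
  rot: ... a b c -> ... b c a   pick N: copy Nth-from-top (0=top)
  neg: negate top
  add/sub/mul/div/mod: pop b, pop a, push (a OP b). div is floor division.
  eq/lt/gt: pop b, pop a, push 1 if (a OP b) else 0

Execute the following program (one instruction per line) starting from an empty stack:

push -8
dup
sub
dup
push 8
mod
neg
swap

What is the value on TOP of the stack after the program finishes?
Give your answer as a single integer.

Answer: 0

Derivation:
After 'push -8': [-8]
After 'dup': [-8, -8]
After 'sub': [0]
After 'dup': [0, 0]
After 'push 8': [0, 0, 8]
After 'mod': [0, 0]
After 'neg': [0, 0]
After 'swap': [0, 0]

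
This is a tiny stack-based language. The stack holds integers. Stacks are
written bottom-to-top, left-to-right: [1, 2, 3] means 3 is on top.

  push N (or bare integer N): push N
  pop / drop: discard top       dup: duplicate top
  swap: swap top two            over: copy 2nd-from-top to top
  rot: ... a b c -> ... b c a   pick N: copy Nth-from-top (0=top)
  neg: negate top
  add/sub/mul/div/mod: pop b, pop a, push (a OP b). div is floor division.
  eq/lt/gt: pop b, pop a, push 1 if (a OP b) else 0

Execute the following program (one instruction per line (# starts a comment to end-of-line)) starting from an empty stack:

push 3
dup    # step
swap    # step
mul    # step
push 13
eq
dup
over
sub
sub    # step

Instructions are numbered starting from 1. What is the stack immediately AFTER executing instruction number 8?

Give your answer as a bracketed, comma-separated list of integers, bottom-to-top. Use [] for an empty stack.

Answer: [0, 0, 0]

Derivation:
Step 1 ('push 3'): [3]
Step 2 ('dup'): [3, 3]
Step 3 ('swap'): [3, 3]
Step 4 ('mul'): [9]
Step 5 ('push 13'): [9, 13]
Step 6 ('eq'): [0]
Step 7 ('dup'): [0, 0]
Step 8 ('over'): [0, 0, 0]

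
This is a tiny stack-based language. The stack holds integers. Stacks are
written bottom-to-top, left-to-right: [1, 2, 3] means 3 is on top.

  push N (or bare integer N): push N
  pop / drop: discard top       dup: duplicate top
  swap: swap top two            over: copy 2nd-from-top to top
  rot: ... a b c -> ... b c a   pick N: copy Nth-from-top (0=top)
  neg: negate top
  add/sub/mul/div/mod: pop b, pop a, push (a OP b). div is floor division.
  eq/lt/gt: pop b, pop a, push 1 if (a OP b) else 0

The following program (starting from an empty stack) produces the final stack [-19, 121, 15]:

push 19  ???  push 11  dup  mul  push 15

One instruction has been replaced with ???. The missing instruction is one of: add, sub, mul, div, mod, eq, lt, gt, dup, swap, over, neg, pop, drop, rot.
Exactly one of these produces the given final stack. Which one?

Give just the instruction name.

Stack before ???: [19]
Stack after ???:  [-19]
The instruction that transforms [19] -> [-19] is: neg

Answer: neg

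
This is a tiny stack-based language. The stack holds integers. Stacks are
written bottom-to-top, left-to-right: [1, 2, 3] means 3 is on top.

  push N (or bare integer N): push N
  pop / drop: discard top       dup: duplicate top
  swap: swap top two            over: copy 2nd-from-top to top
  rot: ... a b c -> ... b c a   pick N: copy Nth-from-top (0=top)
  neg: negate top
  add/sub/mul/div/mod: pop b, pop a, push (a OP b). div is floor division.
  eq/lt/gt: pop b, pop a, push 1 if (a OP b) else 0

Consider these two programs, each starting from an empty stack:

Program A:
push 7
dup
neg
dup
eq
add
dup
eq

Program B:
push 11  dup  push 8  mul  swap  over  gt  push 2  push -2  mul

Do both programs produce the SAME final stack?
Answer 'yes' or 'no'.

Answer: no

Derivation:
Program A trace:
  After 'push 7': [7]
  After 'dup': [7, 7]
  After 'neg': [7, -7]
  After 'dup': [7, -7, -7]
  After 'eq': [7, 1]
  After 'add': [8]
  After 'dup': [8, 8]
  After 'eq': [1]
Program A final stack: [1]

Program B trace:
  After 'push 11': [11]
  After 'dup': [11, 11]
  After 'push 8': [11, 11, 8]
  After 'mul': [11, 88]
  After 'swap': [88, 11]
  After 'over': [88, 11, 88]
  After 'gt': [88, 0]
  After 'push 2': [88, 0, 2]
  After 'push -2': [88, 0, 2, -2]
  After 'mul': [88, 0, -4]
Program B final stack: [88, 0, -4]
Same: no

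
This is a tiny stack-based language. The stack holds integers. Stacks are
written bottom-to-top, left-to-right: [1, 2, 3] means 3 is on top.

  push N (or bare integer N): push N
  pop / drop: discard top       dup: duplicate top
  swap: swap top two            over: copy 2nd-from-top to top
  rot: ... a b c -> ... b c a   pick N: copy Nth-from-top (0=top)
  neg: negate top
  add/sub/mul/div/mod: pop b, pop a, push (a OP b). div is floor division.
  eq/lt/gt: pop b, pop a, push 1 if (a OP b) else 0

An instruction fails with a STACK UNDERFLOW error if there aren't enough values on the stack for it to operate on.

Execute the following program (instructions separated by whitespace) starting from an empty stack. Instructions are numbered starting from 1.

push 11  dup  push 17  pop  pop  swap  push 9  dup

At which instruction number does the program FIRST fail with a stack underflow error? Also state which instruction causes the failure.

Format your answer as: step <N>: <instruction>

Answer: step 6: swap

Derivation:
Step 1 ('push 11'): stack = [11], depth = 1
Step 2 ('dup'): stack = [11, 11], depth = 2
Step 3 ('push 17'): stack = [11, 11, 17], depth = 3
Step 4 ('pop'): stack = [11, 11], depth = 2
Step 5 ('pop'): stack = [11], depth = 1
Step 6 ('swap'): needs 2 value(s) but depth is 1 — STACK UNDERFLOW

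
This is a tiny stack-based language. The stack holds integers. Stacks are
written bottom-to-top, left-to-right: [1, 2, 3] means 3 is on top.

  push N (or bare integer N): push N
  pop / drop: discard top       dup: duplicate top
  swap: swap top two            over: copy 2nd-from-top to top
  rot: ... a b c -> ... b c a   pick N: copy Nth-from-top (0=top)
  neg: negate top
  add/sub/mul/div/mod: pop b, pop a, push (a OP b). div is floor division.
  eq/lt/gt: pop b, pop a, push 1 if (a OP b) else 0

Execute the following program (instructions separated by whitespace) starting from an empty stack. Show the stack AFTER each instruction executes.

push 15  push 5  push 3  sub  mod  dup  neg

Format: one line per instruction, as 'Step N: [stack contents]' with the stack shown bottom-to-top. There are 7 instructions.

Step 1: [15]
Step 2: [15, 5]
Step 3: [15, 5, 3]
Step 4: [15, 2]
Step 5: [1]
Step 6: [1, 1]
Step 7: [1, -1]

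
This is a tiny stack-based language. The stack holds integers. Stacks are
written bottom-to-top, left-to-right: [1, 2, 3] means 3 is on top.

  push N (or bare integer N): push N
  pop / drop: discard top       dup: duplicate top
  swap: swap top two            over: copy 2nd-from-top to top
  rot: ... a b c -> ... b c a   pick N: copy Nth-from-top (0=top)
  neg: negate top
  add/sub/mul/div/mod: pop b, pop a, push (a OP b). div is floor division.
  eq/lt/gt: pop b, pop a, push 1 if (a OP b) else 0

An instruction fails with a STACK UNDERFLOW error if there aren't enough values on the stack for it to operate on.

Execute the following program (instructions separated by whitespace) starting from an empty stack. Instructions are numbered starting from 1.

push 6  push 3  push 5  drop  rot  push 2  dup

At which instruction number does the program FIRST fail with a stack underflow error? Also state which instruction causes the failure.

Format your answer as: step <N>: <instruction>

Answer: step 5: rot

Derivation:
Step 1 ('push 6'): stack = [6], depth = 1
Step 2 ('push 3'): stack = [6, 3], depth = 2
Step 3 ('push 5'): stack = [6, 3, 5], depth = 3
Step 4 ('drop'): stack = [6, 3], depth = 2
Step 5 ('rot'): needs 3 value(s) but depth is 2 — STACK UNDERFLOW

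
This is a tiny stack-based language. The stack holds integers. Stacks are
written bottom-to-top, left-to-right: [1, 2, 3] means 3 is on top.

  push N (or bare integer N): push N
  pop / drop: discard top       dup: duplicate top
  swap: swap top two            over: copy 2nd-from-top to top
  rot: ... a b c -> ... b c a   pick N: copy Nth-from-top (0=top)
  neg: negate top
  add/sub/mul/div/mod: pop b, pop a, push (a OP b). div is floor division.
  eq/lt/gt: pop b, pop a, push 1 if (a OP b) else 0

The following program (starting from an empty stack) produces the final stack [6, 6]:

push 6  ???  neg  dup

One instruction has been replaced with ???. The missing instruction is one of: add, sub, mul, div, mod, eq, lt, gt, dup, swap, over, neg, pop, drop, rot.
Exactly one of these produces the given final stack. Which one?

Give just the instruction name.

Stack before ???: [6]
Stack after ???:  [-6]
The instruction that transforms [6] -> [-6] is: neg

Answer: neg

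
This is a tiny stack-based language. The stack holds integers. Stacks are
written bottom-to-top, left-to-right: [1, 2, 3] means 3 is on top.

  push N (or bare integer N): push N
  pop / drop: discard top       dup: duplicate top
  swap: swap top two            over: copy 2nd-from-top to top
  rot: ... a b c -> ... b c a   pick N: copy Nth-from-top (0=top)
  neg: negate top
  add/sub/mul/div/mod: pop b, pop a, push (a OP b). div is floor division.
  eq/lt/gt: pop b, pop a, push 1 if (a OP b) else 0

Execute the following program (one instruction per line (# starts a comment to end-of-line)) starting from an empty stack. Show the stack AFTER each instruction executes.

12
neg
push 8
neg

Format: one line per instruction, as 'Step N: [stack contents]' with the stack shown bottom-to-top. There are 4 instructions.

Step 1: [12]
Step 2: [-12]
Step 3: [-12, 8]
Step 4: [-12, -8]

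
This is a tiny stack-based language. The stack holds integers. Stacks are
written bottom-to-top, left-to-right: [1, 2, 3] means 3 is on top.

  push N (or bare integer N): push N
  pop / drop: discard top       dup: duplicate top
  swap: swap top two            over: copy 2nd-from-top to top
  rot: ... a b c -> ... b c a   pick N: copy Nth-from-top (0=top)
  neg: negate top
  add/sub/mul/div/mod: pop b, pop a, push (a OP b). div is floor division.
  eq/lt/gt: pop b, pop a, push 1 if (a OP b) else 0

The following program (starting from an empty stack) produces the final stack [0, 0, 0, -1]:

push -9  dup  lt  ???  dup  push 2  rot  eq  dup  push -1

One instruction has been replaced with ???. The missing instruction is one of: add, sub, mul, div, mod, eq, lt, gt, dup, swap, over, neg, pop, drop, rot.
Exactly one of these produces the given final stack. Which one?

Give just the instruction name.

Stack before ???: [0]
Stack after ???:  [0]
The instruction that transforms [0] -> [0] is: neg

Answer: neg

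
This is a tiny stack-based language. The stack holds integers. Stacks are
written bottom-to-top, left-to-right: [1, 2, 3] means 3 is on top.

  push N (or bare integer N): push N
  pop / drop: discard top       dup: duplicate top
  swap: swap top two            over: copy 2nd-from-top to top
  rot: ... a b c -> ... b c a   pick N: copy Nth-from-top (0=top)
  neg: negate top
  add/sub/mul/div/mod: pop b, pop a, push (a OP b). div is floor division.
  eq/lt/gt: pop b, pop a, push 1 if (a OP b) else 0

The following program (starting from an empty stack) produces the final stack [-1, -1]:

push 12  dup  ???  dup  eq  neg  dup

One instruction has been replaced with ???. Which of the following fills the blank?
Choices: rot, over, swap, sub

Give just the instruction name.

Stack before ???: [12, 12]
Stack after ???:  [0]
Checking each choice:
  rot: stack underflow (need 3, have 2)
  over: produces [12, 12, -1, -1]
  swap: produces [12, -1, -1]
  sub: MATCH


Answer: sub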